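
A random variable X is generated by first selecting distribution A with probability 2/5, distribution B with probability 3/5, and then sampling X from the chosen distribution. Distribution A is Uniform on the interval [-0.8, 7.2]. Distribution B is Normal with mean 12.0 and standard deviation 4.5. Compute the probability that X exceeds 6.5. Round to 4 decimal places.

0.5685

Conditional on each component, P(X > 6.5): A: 0.0875; B: 0.889188.
By total probability, P(X > 6.5) = 0.4·0.0875 + 0.6·0.889188 = 0.568513.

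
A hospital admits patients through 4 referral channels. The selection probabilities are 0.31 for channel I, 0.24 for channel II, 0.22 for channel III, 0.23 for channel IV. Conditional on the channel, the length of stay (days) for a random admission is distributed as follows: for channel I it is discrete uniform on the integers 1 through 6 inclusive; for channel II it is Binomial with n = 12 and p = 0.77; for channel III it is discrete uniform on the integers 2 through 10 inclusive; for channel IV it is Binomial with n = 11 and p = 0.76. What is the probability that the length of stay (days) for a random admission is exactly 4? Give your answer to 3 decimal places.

0.078

Conditional on each channel, P(X = 4): I: 0.166667; II: 0.00136267; III: 0.111111; IV: 0.00504948.
By total probability, P(X = 4) = 0.31·0.166667 + 0.24·0.00136267 + 0.22·0.111111 + 0.23·0.00504948 = 0.0775995.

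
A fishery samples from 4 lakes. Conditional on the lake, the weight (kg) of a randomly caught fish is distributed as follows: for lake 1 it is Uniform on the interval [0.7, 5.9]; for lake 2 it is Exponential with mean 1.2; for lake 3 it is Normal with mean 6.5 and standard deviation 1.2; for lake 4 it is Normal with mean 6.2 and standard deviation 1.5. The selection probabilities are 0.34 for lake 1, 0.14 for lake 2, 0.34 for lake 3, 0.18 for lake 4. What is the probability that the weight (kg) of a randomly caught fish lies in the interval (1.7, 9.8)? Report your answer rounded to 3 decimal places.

0.826

Conditional on each lake, P(1.7 < X < 9.8): 1: 0.807692; 2: 0.242237; 3: 0.996989; 4: 0.990453.
By total probability, P(1.7 < X < 9.8) = 0.34·0.807692 + 0.14·0.242237 + 0.34·0.996989 + 0.18·0.990453 = 0.825786.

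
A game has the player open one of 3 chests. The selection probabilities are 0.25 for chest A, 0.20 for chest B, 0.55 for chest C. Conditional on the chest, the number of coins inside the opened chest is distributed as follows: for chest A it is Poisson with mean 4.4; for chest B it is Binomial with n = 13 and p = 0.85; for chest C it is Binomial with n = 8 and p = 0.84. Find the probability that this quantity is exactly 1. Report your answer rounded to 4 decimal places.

0.0135

Conditional on each chest, P(X = 1): A: 0.0540203; B: 1.4337e-09; C: 1.80389e-05.
By total probability, P(X = 1) = 0.25·0.0540203 + 0.2·1.4337e-09 + 0.55·1.80389e-05 = 0.013515.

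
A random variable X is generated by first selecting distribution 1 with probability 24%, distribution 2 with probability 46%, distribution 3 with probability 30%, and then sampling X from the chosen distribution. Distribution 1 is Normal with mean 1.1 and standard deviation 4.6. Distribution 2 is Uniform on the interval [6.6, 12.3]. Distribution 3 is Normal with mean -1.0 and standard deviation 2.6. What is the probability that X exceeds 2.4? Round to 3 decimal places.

Conditional on each component, P(X > 2.4): 1: 0.388738; 2: 1; 3: 0.0954888.
By total probability, P(X > 2.4) = 0.24·0.388738 + 0.46·1 + 0.3·0.0954888 = 0.581944.

0.582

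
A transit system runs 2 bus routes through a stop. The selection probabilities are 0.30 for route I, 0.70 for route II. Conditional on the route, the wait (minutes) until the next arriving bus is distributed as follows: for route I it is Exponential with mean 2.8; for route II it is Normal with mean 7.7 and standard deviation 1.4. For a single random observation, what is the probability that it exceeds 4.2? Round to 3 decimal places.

0.763

Conditional on each route, P(X > 4.2): I: 0.22313; II: 0.99379.
By total probability, P(X > 4.2) = 0.3·0.22313 + 0.7·0.99379 = 0.762592.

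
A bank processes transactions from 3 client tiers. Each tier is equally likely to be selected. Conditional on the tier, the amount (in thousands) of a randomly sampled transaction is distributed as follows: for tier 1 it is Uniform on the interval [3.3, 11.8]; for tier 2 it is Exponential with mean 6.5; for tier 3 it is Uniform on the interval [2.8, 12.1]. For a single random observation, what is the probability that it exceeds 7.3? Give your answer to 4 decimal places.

0.4569

Conditional on each tier, P(X > 7.3): 1: 0.529412; 2: 0.325277; 3: 0.516129.
By total probability, P(X > 7.3) = 0.333333·0.529412 + 0.333333·0.325277 + 0.333333·0.516129 = 0.456939.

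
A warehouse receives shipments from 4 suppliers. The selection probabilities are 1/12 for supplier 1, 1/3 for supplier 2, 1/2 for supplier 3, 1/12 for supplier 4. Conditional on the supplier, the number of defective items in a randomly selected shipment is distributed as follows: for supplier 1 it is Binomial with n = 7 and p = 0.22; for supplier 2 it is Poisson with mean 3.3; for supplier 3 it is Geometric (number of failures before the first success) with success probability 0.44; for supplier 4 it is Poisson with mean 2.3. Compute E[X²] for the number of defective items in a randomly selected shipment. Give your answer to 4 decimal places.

For each component E[X²] = Var + (mean)², giving 1: 3.5728; 2: 14.19; 3: 4.5124; 4: 7.59.
Overall E[X²] = 0.0833333·3.5728 + 0.333333·14.19 + 0.5·4.5124 + 0.0833333·7.59 = 7.91643.

7.9164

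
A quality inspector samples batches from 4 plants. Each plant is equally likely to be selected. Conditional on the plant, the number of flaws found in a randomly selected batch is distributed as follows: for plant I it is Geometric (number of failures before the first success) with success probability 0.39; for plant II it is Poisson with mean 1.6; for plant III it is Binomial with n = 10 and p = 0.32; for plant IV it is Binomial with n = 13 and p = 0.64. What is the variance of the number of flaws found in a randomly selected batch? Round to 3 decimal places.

Per component, I: μ=1.5641, E[X²]=6.45694; II: μ=1.6, E[X²]=4.16; III: μ=3.2, E[X²]=12.416; IV: μ=8.32, E[X²]=72.2176.
E[X] = 0.25·1.5641 + 0.25·1.6 + 0.25·3.2 + 0.25·8.32 = 3.67103.
E[X²] = 0.25·6.45694 + 0.25·4.16 + 0.25·12.416 + 0.25·72.2176 = 23.8126.
Var(X) = E[X²] − (E[X])² = 23.8126 − 13.4764 = 10.3362.

10.336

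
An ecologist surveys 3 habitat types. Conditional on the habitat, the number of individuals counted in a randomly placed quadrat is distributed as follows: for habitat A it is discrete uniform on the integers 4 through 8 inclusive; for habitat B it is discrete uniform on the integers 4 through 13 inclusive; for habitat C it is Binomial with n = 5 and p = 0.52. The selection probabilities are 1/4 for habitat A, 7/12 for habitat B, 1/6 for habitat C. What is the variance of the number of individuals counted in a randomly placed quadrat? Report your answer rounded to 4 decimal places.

Per component, A: μ=6, E[X²]=38; B: μ=8.5, E[X²]=80.5; C: μ=2.6, E[X²]=8.008.
E[X] = 0.25·6 + 0.583333·8.5 + 0.166667·2.6 = 6.89167.
E[X²] = 0.25·38 + 0.583333·80.5 + 0.166667·8.008 = 57.793.
Var(X) = E[X²] − (E[X])² = 57.793 − 47.4951 = 10.2979.

10.2979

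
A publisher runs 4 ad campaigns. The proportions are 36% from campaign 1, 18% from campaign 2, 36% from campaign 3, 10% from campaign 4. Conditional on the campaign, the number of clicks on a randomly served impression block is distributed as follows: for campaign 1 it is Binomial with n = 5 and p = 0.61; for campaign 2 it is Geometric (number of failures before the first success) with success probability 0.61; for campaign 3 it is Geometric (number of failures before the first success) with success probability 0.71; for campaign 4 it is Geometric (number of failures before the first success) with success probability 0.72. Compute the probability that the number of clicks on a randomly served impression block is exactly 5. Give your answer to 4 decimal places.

0.0320

Conditional on each campaign, P(X = 5): 1: 0.0844596; 2: 0.00550368; 3: 0.00145629; 4: 0.00123915.
By total probability, P(X = 5) = 0.36·0.0844596 + 0.18·0.00550368 + 0.36·0.00145629 + 0.1·0.00123915 = 0.0320443.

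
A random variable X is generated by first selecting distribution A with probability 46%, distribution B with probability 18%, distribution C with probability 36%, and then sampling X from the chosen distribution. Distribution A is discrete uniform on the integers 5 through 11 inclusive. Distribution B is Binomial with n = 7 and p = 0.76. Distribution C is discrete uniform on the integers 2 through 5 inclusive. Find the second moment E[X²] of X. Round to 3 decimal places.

41.464

For each component E[X²] = Var + (mean)², giving A: 68; B: 29.5792; C: 13.5.
Overall E[X²] = 0.46·68 + 0.18·29.5792 + 0.36·13.5 = 41.4643.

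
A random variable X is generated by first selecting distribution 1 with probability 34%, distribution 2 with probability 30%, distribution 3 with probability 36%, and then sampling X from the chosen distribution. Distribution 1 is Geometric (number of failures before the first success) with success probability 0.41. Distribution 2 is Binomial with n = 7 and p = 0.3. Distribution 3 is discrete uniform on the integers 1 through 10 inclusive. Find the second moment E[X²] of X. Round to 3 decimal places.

For each component E[X²] = Var + (mean)², giving 1: 5.58061; 2: 5.88; 3: 38.5.
Overall E[X²] = 0.34·5.58061 + 0.3·5.88 + 0.36·38.5 = 17.5214.

17.521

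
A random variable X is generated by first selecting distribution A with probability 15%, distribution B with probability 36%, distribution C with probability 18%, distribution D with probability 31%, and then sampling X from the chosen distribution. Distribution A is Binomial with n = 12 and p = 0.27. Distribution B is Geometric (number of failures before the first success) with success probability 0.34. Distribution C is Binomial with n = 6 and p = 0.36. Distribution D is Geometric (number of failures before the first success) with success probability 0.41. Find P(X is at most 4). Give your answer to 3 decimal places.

0.898

Conditional on each component, P(X ≤ 4): A: 0.798405; B: 0.874767; C: 0.974604; D: 0.928508.
By total probability, P(X ≤ 4) = 0.15·0.798405 + 0.36·0.874767 + 0.18·0.974604 + 0.31·0.928508 = 0.897943.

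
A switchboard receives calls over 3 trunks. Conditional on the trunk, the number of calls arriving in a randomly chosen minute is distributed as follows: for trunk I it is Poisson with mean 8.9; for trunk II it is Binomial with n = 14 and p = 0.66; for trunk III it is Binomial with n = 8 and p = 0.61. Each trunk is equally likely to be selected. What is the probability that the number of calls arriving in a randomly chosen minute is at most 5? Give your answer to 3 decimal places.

0.268

Conditional on each trunk, P(X ≤ 5): I: 0.1219; II: 0.0199807; III: 0.663361.
By total probability, P(X ≤ 5) = 0.333333·0.1219 + 0.333333·0.0199807 + 0.333333·0.663361 = 0.268414.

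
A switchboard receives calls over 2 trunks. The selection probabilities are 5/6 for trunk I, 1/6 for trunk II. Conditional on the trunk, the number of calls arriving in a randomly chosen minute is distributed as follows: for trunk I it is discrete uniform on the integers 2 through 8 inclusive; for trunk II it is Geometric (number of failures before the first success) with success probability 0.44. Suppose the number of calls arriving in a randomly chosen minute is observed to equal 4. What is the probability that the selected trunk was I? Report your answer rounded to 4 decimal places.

0.9429

Likelihoods P(X=4 | ·): I: 0.142857; II: 0.0432718.
Posterior ∝ prior × likelihood. Numerator for I: 0.833333·0.142857 = 0.119048.
Normalizing constant: 0.833333·0.142857 + 0.166667·0.0432718 = 0.12626.
P(I | observation) = 0.119048 / 0.12626 = 0.94288.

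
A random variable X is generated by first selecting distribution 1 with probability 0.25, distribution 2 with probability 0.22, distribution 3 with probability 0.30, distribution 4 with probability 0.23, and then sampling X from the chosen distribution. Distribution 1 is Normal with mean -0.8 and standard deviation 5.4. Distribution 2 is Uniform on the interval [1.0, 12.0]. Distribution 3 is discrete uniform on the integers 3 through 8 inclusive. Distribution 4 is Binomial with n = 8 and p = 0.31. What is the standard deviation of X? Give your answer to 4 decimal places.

4.3378

Per component, 1: μ=-0.8, E[X²]=29.8; 2: μ=6.5, E[X²]=52.3333; 3: μ=5.5, E[X²]=33.1667; 4: μ=2.48, E[X²]=7.8616.
E[X] = 0.25·-0.8 + 0.22·6.5 + 0.3·5.5 + 0.23·2.48 = 3.4504.
E[X²] = 0.25·29.8 + 0.22·52.3333 + 0.3·33.1667 + 0.23·7.8616 = 30.7215.
Var(X) = E[X²] − (E[X])² = 30.7215 − 11.9053 = 18.8162.
SD(X) = √18.8162 = 4.33777.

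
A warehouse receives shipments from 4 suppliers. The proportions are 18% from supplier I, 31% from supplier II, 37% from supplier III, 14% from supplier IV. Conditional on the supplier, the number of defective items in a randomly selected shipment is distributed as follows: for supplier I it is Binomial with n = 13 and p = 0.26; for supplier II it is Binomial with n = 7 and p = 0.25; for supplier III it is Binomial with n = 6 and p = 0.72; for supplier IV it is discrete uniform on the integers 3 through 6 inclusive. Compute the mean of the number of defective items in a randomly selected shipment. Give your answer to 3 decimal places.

3.379

Component means — I: 3.38; II: 1.75; III: 4.32; IV: 4.5.
E[X] = 0.18·3.38 + 0.31·1.75 + 0.37·4.32 + 0.14·4.5 = 3.3793.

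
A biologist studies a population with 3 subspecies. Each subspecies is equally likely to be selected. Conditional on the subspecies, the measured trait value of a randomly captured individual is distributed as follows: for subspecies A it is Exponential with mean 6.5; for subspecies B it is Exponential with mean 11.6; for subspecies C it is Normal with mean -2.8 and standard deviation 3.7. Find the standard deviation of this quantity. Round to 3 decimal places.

9.952

Per component, A: μ=6.5, E[X²]=84.5; B: μ=11.6, E[X²]=269.12; C: μ=-2.8, E[X²]=21.53.
E[X] = 0.333333·6.5 + 0.333333·11.6 + 0.333333·-2.8 = 5.1.
E[X²] = 0.333333·84.5 + 0.333333·269.12 + 0.333333·21.53 = 125.05.
Var(X) = E[X²] − (E[X])² = 125.05 − 26.01 = 99.04.
SD(X) = √99.04 = 9.95188.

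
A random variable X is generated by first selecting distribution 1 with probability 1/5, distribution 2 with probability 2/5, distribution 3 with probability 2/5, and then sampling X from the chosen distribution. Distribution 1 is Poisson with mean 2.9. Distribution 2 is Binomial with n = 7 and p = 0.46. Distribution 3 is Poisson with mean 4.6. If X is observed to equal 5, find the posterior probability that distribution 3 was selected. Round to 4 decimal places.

0.4991

Likelihoods P(X=5 | ·): 1: 0.0940491; 2: 0.126123; 3: 0.172526.
Posterior ∝ prior × likelihood. Numerator for 3: 0.4·0.172526 = 0.0690102.
Normalizing constant: 0.2·0.0940491 + 0.4·0.126123 + 0.4·0.172526 = 0.138269.
P(3 | observation) = 0.0690102 / 0.138269 = 0.4991.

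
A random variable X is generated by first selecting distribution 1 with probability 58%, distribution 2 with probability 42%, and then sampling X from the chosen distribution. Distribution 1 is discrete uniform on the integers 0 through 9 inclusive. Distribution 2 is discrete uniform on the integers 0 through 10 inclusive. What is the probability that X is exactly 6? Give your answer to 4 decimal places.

0.0962

Conditional on each component, P(X = 6): 1: 0.1; 2: 0.0909091.
By total probability, P(X = 6) = 0.58·0.1 + 0.42·0.0909091 = 0.0961818.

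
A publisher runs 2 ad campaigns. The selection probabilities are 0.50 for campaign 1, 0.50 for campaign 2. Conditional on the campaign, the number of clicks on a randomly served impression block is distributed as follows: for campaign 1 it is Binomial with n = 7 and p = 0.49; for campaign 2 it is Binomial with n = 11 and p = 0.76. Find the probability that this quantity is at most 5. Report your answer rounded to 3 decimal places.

Conditional on each campaign, P(X ≤ 5): 1: 0.943804; 2: 0.0283222.
By total probability, P(X ≤ 5) = 0.5·0.943804 + 0.5·0.0283222 = 0.486063.

0.486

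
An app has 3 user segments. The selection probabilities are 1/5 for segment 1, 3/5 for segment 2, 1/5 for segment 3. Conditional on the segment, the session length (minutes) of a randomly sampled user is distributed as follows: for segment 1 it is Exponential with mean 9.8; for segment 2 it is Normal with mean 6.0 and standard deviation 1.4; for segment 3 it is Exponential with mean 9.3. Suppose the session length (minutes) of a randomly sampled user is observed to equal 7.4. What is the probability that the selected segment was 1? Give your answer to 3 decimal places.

0.078

Likelihoods f(7.4 | ·): 1: 0.0479554; 2: 0.172836; 3: 0.0485232.
Posterior ∝ prior × likelihood. Numerator for 1: 0.2·0.0479554 = 0.00959107.
Normalizing constant: 0.2·0.0479554 + 0.6·0.172836 + 0.2·0.0485232 = 0.122997.
P(1 | observation) = 0.00959107 / 0.122997 = 0.0779778.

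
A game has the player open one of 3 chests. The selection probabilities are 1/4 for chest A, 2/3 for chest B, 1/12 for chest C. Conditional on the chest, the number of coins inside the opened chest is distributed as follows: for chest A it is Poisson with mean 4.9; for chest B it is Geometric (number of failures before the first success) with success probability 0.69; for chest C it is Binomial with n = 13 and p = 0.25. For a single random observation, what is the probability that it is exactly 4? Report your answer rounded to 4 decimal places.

Conditional on each chest, P(X = 4): A: 0.178867; B: 0.00637229; C: 0.209709.
By total probability, P(X = 4) = 0.25·0.178867 + 0.666667·0.00637229 + 0.0833333·0.209709 = 0.0664407.

0.0664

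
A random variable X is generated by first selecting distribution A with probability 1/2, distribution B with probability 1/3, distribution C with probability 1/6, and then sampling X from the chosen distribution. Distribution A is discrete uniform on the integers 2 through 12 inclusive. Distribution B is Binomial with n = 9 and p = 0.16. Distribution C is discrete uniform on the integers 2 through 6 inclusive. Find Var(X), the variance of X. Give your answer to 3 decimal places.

12.003

Per component, A: μ=7, E[X²]=59; B: μ=1.44, E[X²]=3.2832; C: μ=4, E[X²]=18.
E[X] = 0.5·7 + 0.333333·1.44 + 0.166667·4 = 4.64667.
E[X²] = 0.5·59 + 0.333333·3.2832 + 0.166667·18 = 33.5944.
Var(X) = E[X²] − (E[X])² = 33.5944 − 21.5915 = 12.0029.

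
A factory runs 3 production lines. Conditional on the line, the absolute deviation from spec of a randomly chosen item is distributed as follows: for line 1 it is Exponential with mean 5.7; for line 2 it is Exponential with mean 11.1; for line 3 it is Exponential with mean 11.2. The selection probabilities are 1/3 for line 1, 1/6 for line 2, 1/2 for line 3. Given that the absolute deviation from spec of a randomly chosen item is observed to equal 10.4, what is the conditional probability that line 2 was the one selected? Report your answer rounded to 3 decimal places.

Likelihoods f(10.4 | ·): 1: 0.0282962; 2: 0.0352997; 3: 0.0352784.
Posterior ∝ prior × likelihood. Numerator for 2: 0.166667·0.0352997 = 0.00588328.
Normalizing constant: 0.333333·0.0282962 + 0.166667·0.0352997 + 0.5·0.0352784 = 0.0329545.
P(2 | observation) = 0.00588328 / 0.0329545 = 0.178527.

0.179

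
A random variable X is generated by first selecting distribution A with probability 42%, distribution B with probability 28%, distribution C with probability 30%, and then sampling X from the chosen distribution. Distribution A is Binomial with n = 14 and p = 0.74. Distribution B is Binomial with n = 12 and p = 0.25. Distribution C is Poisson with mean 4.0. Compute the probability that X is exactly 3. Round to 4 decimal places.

Conditional on each component, P(X = 3): A: 5.41381e-05; B: 0.258104; C: 0.195367.
By total probability, P(X = 3) = 0.42·5.41381e-05 + 0.28·0.258104 + 0.3·0.195367 = 0.130902.

0.1309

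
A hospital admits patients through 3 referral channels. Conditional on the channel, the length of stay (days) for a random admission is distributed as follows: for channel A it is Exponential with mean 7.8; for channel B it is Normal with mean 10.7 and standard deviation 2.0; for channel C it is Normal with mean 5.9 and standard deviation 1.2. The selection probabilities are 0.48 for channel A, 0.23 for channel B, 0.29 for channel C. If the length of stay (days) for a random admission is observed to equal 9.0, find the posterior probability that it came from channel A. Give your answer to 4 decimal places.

Likelihoods f(9.0 | ·): A: 0.0404386; B: 0.138992; C: 0.0118188.
Posterior ∝ prior × likelihood. Numerator for A: 0.48·0.0404386 = 0.0194105.
Normalizing constant: 0.48·0.0404386 + 0.23·0.138992 + 0.29·0.0118188 = 0.0548062.
P(A | observation) = 0.0194105 / 0.0548062 = 0.354167.

0.3542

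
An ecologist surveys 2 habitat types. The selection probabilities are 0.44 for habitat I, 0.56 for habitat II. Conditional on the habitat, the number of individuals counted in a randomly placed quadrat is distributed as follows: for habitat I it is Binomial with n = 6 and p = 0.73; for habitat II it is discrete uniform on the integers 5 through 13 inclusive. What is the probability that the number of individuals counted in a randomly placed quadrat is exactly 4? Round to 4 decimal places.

Conditional on each habitat, P(X = 4): I: 0.310535; II: 0.
By total probability, P(X = 4) = 0.44·0.310535 + 0.56·0 = 0.136635.

0.1366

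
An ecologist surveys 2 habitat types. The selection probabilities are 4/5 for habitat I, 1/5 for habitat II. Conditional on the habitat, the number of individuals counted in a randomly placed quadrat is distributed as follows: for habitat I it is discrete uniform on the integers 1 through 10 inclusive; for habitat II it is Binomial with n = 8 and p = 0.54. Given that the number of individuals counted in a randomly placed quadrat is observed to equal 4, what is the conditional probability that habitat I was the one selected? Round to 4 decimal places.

Likelihoods P(X=4 | ·): I: 0.1; II: 0.266504.
Posterior ∝ prior × likelihood. Numerator for I: 0.8·0.1 = 0.08.
Normalizing constant: 0.8·0.1 + 0.2·0.266504 = 0.133301.
P(I | observation) = 0.08 / 0.133301 = 0.600146.

0.6001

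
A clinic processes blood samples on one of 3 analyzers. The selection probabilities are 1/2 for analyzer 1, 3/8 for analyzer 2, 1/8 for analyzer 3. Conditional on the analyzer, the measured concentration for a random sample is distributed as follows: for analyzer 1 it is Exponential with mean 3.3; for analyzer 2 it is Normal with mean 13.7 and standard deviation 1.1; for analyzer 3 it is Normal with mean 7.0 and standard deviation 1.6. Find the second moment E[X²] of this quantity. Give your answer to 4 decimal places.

For each component E[X²] = Var + (mean)², giving 1: 21.78; 2: 188.9; 3: 51.56.
Overall E[X²] = 0.5·21.78 + 0.375·188.9 + 0.125·51.56 = 88.1725.

88.1725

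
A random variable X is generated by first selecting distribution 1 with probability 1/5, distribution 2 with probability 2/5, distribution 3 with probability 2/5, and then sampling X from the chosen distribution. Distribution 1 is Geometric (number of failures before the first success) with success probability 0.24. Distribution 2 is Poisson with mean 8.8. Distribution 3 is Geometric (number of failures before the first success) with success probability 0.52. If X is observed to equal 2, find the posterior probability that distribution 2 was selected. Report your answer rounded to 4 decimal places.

Likelihoods P(X=2 | ·): 1: 0.138624; 2: 0.00583638; 3: 0.119808.
Posterior ∝ prior × likelihood. Numerator for 2: 0.4·0.00583638 = 0.00233455.
Normalizing constant: 0.2·0.138624 + 0.4·0.00583638 + 0.4·0.119808 = 0.0779826.
P(2 | observation) = 0.00233455 / 0.0779826 = 0.0299369.

0.0299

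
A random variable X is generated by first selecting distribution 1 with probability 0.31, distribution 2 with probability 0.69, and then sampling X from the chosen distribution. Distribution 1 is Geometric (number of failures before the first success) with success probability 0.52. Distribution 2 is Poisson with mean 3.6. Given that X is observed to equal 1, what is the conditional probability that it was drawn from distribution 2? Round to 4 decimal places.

Likelihoods P(X=1 | ·): 1: 0.2496; 2: 0.0983654.
Posterior ∝ prior × likelihood. Numerator for 2: 0.69·0.0983654 = 0.0678721.
Normalizing constant: 0.31·0.2496 + 0.69·0.0983654 = 0.145248.
P(2 | observation) = 0.0678721 / 0.145248 = 0.467284.

0.4673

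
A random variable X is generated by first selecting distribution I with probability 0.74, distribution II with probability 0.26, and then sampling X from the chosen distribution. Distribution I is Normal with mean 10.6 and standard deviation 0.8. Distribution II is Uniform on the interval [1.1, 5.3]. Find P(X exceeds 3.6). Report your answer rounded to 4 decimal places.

0.8452

Conditional on each component, P(X > 3.6): I: 1; II: 0.404762.
By total probability, P(X > 3.6) = 0.74·1 + 0.26·0.404762 = 0.845238.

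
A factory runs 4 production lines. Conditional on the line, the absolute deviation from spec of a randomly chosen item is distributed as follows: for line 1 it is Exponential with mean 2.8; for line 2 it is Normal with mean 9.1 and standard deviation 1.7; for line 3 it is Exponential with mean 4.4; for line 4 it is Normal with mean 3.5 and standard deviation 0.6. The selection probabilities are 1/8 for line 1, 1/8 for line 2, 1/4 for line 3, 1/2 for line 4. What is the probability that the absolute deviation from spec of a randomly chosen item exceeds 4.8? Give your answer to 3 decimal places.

0.238

Conditional on each line, P(X > 4.8): 1: 0.180092; 2: 0.994287; 3: 0.335911; 4: 0.0151301.
By total probability, P(X > 4.8) = 0.125·0.180092 + 0.125·0.994287 + 0.25·0.335911 + 0.5·0.0151301 = 0.23834.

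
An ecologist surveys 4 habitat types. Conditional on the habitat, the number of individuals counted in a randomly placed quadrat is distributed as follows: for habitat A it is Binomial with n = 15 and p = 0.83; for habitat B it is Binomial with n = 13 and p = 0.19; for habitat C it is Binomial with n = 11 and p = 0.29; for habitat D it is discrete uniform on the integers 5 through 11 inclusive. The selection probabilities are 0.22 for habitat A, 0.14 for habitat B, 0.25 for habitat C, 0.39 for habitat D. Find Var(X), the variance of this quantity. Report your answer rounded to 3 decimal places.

Per component, A: μ=12.45, E[X²]=157.119; B: μ=2.47, E[X²]=8.1016; C: μ=3.19, E[X²]=12.441; D: μ=8, E[X²]=68.
E[X] = 0.22·12.45 + 0.14·2.47 + 0.25·3.19 + 0.39·8 = 7.0023.
E[X²] = 0.22·157.119 + 0.14·8.1016 + 0.25·12.441 + 0.39·68 = 65.3307.
Var(X) = E[X²] − (E[X])² = 65.3307 − 49.0322 = 16.2984.

16.298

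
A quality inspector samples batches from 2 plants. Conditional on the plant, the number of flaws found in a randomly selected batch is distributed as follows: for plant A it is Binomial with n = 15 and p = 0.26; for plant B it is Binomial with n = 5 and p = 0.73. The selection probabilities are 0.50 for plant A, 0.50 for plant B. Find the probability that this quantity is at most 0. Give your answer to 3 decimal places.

Conditional on each plant, P(X ≤ 0): A: 0.0109264; B: 0.00143489.
By total probability, P(X ≤ 0) = 0.5·0.0109264 + 0.5·0.00143489 = 0.00618063.

0.006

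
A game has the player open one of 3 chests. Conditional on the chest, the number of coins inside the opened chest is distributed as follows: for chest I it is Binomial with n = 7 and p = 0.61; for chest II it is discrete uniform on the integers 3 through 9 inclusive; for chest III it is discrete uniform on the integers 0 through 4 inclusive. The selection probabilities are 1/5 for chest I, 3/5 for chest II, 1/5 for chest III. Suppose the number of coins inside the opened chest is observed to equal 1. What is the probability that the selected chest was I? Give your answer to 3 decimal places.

0.070

Likelihoods P(X=1 | ·): I: 0.015025; II: 0; III: 0.2.
Posterior ∝ prior × likelihood. Numerator for I: 0.2·0.015025 = 0.00300501.
Normalizing constant: 0.2·0.015025 + 0.6·0 + 0.2·0.2 = 0.043005.
P(I | observation) = 0.00300501 / 0.043005 = 0.0698758.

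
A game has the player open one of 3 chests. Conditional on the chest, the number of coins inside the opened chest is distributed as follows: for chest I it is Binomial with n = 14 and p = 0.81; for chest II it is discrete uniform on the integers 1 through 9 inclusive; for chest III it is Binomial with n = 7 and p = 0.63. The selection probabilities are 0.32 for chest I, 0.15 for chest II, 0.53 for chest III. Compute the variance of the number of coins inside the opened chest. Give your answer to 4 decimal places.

Per component, I: μ=11.34, E[X²]=130.75; II: μ=5, E[X²]=31.6667; III: μ=4.41, E[X²]=21.0798.
E[X] = 0.32·11.34 + 0.15·5 + 0.53·4.41 = 6.7161.
E[X²] = 0.32·130.75 + 0.15·31.6667 + 0.53·21.0798 = 57.7624.
Var(X) = E[X²] − (E[X])² = 57.7624 − 45.106 = 12.6564.

12.6564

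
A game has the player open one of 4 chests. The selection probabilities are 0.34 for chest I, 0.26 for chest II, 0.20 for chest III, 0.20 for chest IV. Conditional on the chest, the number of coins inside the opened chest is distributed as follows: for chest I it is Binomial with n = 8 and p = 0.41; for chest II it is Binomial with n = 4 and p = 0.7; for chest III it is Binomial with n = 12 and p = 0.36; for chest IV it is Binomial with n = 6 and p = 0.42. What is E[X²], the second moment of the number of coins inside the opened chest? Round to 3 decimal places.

12.420

For each component E[X²] = Var + (mean)², giving I: 12.6936; II: 8.68; III: 21.4272; IV: 7.812.
Overall E[X²] = 0.34·12.6936 + 0.26·8.68 + 0.2·21.4272 + 0.2·7.812 = 12.4205.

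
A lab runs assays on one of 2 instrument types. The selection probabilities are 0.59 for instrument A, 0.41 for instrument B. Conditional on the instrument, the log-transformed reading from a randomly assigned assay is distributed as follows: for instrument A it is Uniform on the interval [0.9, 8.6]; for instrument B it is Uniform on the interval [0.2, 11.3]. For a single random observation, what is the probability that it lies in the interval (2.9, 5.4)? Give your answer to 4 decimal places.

Conditional on each instrument, P(2.9 < X < 5.4): A: 0.324675; B: 0.225225.
By total probability, P(2.9 < X < 5.4) = 0.59·0.324675 + 0.41·0.225225 = 0.283901.

0.2839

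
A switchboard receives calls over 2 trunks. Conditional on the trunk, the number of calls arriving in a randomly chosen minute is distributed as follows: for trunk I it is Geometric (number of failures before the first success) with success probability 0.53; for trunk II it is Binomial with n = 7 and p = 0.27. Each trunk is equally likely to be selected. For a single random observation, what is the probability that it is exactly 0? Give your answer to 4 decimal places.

0.3202

Conditional on each trunk, P(X = 0): I: 0.53; II: 0.110474.
By total probability, P(X = 0) = 0.5·0.53 + 0.5·0.110474 = 0.320237.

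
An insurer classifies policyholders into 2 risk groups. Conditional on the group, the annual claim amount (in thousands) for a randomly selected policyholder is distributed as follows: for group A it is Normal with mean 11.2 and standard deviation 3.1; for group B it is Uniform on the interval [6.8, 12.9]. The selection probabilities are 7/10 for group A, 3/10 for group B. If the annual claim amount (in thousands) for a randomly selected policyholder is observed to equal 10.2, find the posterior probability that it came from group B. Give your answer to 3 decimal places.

0.365

Likelihoods f(10.2 | ·): A: 0.122167; B: 0.163934.
Posterior ∝ prior × likelihood. Numerator for B: 0.3·0.163934 = 0.0491803.
Normalizing constant: 0.7·0.122167 + 0.3·0.163934 = 0.134697.
P(B | observation) = 0.0491803 / 0.134697 = 0.365118.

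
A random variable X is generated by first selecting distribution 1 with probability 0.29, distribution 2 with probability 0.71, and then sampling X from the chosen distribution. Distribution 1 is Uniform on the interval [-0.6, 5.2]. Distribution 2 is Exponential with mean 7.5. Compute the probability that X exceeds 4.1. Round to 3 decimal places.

0.466

Conditional on each component, P(X > 4.1): 1: 0.189655; 2: 0.578876.
By total probability, P(X > 4.1) = 0.29·0.189655 + 0.71·0.578876 = 0.466002.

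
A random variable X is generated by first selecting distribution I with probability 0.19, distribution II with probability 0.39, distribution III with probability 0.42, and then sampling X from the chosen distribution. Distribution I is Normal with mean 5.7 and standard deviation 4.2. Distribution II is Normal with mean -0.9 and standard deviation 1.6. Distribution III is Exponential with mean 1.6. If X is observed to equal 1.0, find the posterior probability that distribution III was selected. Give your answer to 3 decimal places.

0.709

Likelihoods f(1.0 | ·): I: 0.0507849; II: 0.123191; III: 0.334538.
Posterior ∝ prior × likelihood. Numerator for III: 0.42·0.334538 = 0.140506.
Normalizing constant: 0.19·0.0507849 + 0.39·0.123191 + 0.42·0.334538 = 0.1982.
P(III | observation) = 0.140506 / 0.1982 = 0.708912.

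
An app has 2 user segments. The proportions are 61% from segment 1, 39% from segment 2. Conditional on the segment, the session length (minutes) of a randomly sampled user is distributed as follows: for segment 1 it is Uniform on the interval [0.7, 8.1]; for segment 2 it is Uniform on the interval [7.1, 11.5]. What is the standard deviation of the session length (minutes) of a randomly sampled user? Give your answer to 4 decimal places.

3.0207

Per component, 1: μ=4.4, E[X²]=23.9233; 2: μ=9.3, E[X²]=88.1033.
E[X] = 0.61·4.4 + 0.39·9.3 = 6.311.
E[X²] = 0.61·23.9233 + 0.39·88.1033 = 48.9535.
Var(X) = E[X²] − (E[X])² = 48.9535 − 39.8287 = 9.12481.
SD(X) = √9.12481 = 3.02073.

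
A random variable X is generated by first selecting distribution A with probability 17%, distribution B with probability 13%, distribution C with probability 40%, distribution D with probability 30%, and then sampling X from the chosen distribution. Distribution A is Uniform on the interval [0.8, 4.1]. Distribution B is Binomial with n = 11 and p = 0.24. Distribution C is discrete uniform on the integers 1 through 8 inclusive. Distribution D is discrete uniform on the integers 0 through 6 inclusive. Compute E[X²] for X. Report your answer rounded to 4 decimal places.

16.4416

For each component E[X²] = Var + (mean)², giving A: 6.91; B: 8.976; C: 25.5; D: 13.
Overall E[X²] = 0.17·6.91 + 0.13·8.976 + 0.4·25.5 + 0.3·13 = 16.4416.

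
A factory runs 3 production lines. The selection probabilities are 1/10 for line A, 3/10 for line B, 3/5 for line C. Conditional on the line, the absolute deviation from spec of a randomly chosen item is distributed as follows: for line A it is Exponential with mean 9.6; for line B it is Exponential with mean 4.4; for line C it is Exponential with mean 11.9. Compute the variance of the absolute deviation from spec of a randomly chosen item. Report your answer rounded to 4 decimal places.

111.2436

Per component, A: μ=9.6, E[X²]=184.32; B: μ=4.4, E[X²]=38.72; C: μ=11.9, E[X²]=283.22.
E[X] = 0.1·9.6 + 0.3·4.4 + 0.6·11.9 = 9.42.
E[X²] = 0.1·184.32 + 0.3·38.72 + 0.6·283.22 = 199.98.
Var(X) = E[X²] − (E[X])² = 199.98 − 88.7364 = 111.244.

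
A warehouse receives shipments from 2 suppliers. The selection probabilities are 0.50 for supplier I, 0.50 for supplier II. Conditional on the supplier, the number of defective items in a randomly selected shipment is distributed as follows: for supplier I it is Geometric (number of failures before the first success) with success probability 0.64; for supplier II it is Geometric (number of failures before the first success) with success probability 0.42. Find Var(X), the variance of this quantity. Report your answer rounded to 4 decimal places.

Per component, I: μ=0.5625, E[X²]=1.19531; II: μ=1.38095, E[X²]=5.19501.
E[X] = 0.5·0.5625 + 0.5·1.38095 = 0.971726.
E[X²] = 0.5·1.19531 + 0.5·5.19501 = 3.19516.
Var(X) = E[X²] − (E[X])² = 3.19516 − 0.944252 = 2.25091.

2.2509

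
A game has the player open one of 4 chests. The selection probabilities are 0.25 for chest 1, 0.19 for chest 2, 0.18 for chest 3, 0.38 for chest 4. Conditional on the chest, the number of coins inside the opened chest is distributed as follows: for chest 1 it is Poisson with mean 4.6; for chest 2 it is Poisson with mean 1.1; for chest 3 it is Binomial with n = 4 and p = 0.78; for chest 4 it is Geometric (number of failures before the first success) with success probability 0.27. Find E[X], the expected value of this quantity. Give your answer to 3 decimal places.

Component means — 1: 4.6; 2: 1.1; 3: 3.12; 4: 2.7037.
E[X] = 0.25·4.6 + 0.19·1.1 + 0.18·3.12 + 0.38·2.7037 = 2.94801.

2.948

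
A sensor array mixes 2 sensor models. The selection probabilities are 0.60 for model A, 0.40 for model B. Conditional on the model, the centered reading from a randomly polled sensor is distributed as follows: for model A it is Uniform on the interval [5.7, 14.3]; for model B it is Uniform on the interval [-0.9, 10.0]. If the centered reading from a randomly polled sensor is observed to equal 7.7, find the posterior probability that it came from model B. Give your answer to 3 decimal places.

Likelihoods f(7.7 | ·): A: 0.116279; B: 0.0917431.
Posterior ∝ prior × likelihood. Numerator for B: 0.4·0.0917431 = 0.0366972.
Normalizing constant: 0.6·0.116279 + 0.4·0.0917431 = 0.106465.
P(B | observation) = 0.0366972 / 0.106465 = 0.344689.

0.345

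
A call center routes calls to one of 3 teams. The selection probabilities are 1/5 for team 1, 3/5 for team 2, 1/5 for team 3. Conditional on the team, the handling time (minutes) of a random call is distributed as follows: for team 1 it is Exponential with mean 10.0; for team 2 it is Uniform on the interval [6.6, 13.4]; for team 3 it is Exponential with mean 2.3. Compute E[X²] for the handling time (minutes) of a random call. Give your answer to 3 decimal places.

For each component E[X²] = Var + (mean)², giving 1: 200; 2: 103.853; 3: 10.58.
Overall E[X²] = 0.2·200 + 0.6·103.853 + 0.2·10.58 = 104.428.

104.428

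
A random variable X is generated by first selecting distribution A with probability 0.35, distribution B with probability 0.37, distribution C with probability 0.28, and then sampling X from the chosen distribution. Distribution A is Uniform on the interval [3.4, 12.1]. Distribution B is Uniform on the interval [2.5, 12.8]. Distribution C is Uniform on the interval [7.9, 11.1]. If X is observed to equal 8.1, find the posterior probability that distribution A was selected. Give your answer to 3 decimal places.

0.246

Likelihoods f(8.1 | ·): A: 0.114943; B: 0.0970874; C: 0.3125.
Posterior ∝ prior × likelihood. Numerator for A: 0.35·0.114943 = 0.0402299.
Normalizing constant: 0.35·0.114943 + 0.37·0.0970874 + 0.28·0.3125 = 0.163652.
P(A | observation) = 0.0402299 / 0.163652 = 0.245825.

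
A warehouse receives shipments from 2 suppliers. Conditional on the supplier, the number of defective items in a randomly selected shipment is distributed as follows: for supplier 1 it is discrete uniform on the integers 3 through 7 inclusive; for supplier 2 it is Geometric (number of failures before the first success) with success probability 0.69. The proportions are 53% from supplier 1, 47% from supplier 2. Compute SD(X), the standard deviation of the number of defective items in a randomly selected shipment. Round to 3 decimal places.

Per component, 1: μ=5, E[X²]=27; 2: μ=0.449275, E[X²]=0.852972.
E[X] = 0.53·5 + 0.47·0.449275 = 2.86116.
E[X²] = 0.53·27 + 0.47·0.852972 = 14.7109.
Var(X) = E[X²] − (E[X])² = 14.7109 − 8.18623 = 6.52466.
SD(X) = √6.52466 = 2.55434.

2.554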